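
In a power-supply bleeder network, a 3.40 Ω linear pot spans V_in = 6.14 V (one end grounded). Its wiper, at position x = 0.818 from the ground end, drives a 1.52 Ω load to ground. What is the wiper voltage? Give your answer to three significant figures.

V_out ≈ 3.77 V

The pot divides into 0.6188 Ω above the wiper and 2.781 Ω below.
(x·R_p) ‖ R_L = 0.9828 Ω.
V_out = 6.14 × 0.9828/(0.6188 + 0.9828) = 3.768 V.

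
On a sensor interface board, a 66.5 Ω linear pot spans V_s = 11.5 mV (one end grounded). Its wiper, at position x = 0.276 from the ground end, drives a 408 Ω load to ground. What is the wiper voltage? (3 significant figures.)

V_out ≈ 3.07 mV

Split the track: R_lower = x·R_p = 18.35 Ω, R_upper = (1−x)·R_p = 48.15 Ω.
R_L loads the lower segment: effective lower R = 17.56 Ω.
Loaded-divider output: V_out = 11.5 × 0.2673 = 3.074 mV.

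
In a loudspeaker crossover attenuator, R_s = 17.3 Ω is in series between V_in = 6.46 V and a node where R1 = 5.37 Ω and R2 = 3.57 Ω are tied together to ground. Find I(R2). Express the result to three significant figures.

I ≈ 0.200 A

Parallel bank: R_p = 1/(1/5.37 + 1/3.57) = 2.144 Ω.
V_A by voltage divider: V_A = 6.46 × 2.144/(17.3 + 2.144) = 0.7124 V.
I(R2) = V_A / R2 = 0.7124/3.57 = 0.1996 A.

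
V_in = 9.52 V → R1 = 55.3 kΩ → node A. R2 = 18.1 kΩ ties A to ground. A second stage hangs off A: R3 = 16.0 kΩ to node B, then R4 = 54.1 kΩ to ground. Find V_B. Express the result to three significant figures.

Node A sees R2 in parallel with the series input of stage 2, R3 + R4 = 70.10 kΩ.
R2 ‖ (R3+R4) = 14.39 kΩ.
So V_A = 9.52 × 0.2064 = 1.965 V.
Stage 2 is unloaded, so V_B = V_A · R4/(R3+R4) = 1.965 × 54.1/70.10 = 1.517 V.

V_B ≈ 1.52 V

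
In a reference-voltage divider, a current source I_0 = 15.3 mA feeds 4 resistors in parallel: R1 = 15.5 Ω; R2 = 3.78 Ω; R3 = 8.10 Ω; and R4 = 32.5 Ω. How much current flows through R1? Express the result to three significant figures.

Total conductance ΣG = 1/15.5 + 1/3.78 + 1/8.10 + 1/32.5 = 0.4833 (units of 1/Ω).
Current divider: I(R1) = I_0 · G_k/ΣG = 15.3 × (0.06452/0.4833) = 15.3 × 0.1335 = 2.042 mA.

I ≈ 2.04 mA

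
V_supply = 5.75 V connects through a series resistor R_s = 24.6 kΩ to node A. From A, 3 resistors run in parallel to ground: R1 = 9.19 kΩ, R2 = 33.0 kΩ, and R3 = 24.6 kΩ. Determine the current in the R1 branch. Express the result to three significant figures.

I ≈ 0.115 mA

Combine the parallel branches: R_p = (1/9.19 + 1/33.0 + 1/24.6)⁻¹ = 5.563 kΩ.
V_A by voltage divider: V_A = 5.75 × 5.563/(24.6 + 5.563) = 1.060 V.
Branch current I = V_A/R1 = 1.060/9.19 = 0.1154 mA.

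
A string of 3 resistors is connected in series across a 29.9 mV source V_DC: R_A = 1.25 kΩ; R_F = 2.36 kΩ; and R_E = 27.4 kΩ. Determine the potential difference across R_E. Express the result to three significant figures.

V ≈ 26.4 mV

ΣR = 1.25 + 2.36 + 27.4 = 31.01 kΩ.
V = V_DC · R/ΣR = 29.9 × 0.8836 = 26.42 mV.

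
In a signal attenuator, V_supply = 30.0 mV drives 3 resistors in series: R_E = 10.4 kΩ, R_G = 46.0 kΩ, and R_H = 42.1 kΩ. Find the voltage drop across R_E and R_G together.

V ≈ 17.2 mV

ΣR = 10.4 + 46.0 + 42.1 = 98.50 kΩ.
R_{R_E..R_G} = 10.4 + 46.0 = 56.40 kΩ.
V = V_supply · R/ΣR = 30.0 × 0.5726 = 17.18 mV.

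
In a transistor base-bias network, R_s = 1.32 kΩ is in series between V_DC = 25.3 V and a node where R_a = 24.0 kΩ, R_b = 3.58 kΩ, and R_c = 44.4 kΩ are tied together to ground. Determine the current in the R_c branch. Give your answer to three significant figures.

Equivalent of the parallel group: R_p = 2.911 kΩ.
V_A = 25.3 × 2.911/4.231 = 17.41 V.
I(R_c) = V_A / R_c = 17.41/44.4 = 0.3920 mA.

I ≈ 0.392 mA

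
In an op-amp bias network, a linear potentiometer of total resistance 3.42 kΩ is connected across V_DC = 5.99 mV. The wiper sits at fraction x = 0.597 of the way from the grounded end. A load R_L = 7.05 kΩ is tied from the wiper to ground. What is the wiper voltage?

V_out ≈ 3.20 mV

The pot divides into 1.378 kΩ above the wiper and 2.042 kΩ below.
Lower segment in parallel with the load: 2.042 ‖ 7.05 = 1.583 kΩ.
V_out = 5.99 × 1.583/(1.378 + 1.583) = 3.202 mV.
(Unloaded: V_out = x·V_DC = 3.58 mV.)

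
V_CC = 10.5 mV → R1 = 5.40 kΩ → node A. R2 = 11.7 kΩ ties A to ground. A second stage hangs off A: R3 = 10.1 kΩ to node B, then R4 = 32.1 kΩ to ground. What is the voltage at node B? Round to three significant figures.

V_B ≈ 5.02 mV

The second stage (R3 + R4 = 42.20 kΩ) loads node A in parallel with R2.
R2 ‖ (R3+R4) = 9.160 kΩ.
First divider: V_A = V_CC · 9.160/(5.40 + 9.160) = 6.606 mV.
V_B = V_A × 0.7607 = 5.025 mV.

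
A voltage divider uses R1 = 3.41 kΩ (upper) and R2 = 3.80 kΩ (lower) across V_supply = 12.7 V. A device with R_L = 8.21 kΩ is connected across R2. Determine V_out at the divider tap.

First combine the lower leg with the load: R2 ‖ R_L = 2.598 kΩ.
Then V_out = V_supply · R2'/(R1 + R2') = 12.7 × 2.598/6.008 = 5.491 V.
(Unloaded it would be 6.69 V; the load pulls it down.)

V_out ≈ 5.49 V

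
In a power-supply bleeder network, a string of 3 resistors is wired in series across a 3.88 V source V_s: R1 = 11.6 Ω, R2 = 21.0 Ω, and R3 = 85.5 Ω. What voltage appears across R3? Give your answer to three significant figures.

V ≈ 2.81 V

Total series resistance ΣR = 11.6 + 21.0 + 85.5 = 118.1 Ω.
Voltage divider: V = V_s · (85.50 / 118.1) = 3.88 × 0.7240 = 2.809 V.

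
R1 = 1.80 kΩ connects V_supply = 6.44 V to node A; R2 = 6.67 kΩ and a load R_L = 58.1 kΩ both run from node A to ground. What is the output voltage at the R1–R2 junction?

V_out ≈ 4.95 V

R2 ‖ R_L = (6.67 × 58.1)/(6.67 + 58.1) = 5.983 kΩ.
Now apply the divider: V_out = 6.44 × 0.7687 = 4.951 V.
(Unloaded it would be 5.07 V; the load pulls it down.)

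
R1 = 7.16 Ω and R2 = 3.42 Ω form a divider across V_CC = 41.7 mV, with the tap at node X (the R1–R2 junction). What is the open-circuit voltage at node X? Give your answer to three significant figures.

V_th is the unloaded tap voltage: V_CC · R2/(R1+R2) = 41.7 × 0.3233 = 13.48 mV.

V_th ≈ 13.5 mV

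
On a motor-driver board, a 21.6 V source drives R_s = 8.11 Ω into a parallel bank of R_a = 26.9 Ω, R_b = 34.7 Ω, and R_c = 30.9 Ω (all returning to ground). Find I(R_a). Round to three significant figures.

I ≈ 0.447 A

Equivalent of the parallel group: R_p = 10.17 Ω.
V_A = 21.6 × 10.17/18.28 = 12.02 V.
I(R_a) = V_A / R_a = 12.02/26.9 = 0.4467 A.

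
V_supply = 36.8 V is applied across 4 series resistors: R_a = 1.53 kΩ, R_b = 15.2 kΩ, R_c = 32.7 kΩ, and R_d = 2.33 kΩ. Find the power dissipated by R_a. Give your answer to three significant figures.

P ≈ 0.773 mW

Series current I = V_supply/ΣR = 36.8/51.76 = 0.7110 mA.
P(R_a) = I²·R_a = (0.7110)² × 1.53 = 0.7734 mW.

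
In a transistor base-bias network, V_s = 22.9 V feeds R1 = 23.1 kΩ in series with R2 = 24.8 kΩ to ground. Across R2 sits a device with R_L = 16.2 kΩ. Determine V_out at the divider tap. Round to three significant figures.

V_out ≈ 6.82 V

First combine the lower leg with the load: R2 ‖ R_L = 9.799 kΩ.
Then V_out = V_s · R2'/(R1 + R2') = 22.9 × 9.799/32.90 = 6.821 V.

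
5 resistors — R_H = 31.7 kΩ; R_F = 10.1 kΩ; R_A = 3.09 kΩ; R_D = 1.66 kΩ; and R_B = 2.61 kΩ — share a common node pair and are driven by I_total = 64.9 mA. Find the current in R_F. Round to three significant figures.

I ≈ 4.46 mA

ΣG = 1/31.7 + 1/10.1 + 1/3.09 + 1/1.66 + 1/2.61 = 1.440.
By the current-divider rule, I = I_total · G_k/ΣG = 64.9 × 0.06877 = 4.463 mA.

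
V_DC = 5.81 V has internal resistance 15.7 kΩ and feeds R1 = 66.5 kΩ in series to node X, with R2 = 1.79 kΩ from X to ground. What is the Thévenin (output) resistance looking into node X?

R_th ≈ 1.75 kΩ

R1' = 15.7 + 66.5 = 82.20 kΩ (source resistance + R1).
Looking into X with the source shorted: R_th = R1'·R2/(R1'+R2) = 82.20 × 1.79/83.99 = 1.752 kΩ.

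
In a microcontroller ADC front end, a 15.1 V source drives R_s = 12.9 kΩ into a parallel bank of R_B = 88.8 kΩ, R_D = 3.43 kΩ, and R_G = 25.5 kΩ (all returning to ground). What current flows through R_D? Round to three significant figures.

I ≈ 0.813 mA

Combine the parallel branches: R_p = (1/88.8 + 1/3.43 + 1/25.5)⁻¹ = 2.924 kΩ.
Node voltage V_A = V_CC · R_p/(R_s + R_p) = 15.1 × 0.1848 = 2.790 V.
I(R_D) = V_A / R_D = 2.790/3.43 = 0.8134 mA.
(Check via current divider: I_total = 0.9543 mA; share G_k/ΣG = 0.8524 → same result.)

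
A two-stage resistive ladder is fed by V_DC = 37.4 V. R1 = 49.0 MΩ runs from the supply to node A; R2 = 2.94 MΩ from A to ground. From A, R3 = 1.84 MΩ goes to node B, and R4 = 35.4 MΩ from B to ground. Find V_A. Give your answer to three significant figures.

The second stage (R3 + R4 = 37.24 MΩ) loads node A in parallel with R2.
Effective lower resistance at A: R2 ‖ 37.24 = 2.725 MΩ.
V_A = 37.4 × 2.725/(49.0 + 2.725) = 1.970 V.

V_A ≈ 1.97 V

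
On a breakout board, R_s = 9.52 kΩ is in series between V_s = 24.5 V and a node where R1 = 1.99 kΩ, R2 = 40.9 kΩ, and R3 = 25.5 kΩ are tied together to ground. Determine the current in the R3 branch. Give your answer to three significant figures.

I ≈ 0.150 mA

Parallel bank: R_p = 1/(1/1.99 + 1/40.9 + 1/25.5) = 1.766 kΩ.
Node voltage V_A = V_s · R_p/(R_s + R_p) = 24.5 × 0.1565 = 3.834 V.
Branch current I = V_A/R3 = 3.834/25.5 = 0.1504 mA.
(Equivalently: I_total = 2.171 mA, then current-divider fraction G_k/ΣG = 0.06926.)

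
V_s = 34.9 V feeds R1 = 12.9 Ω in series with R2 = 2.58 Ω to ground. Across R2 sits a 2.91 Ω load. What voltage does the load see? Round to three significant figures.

First combine the lower leg with the load: R2 ‖ R_L = 1.368 Ω.
Then V_out = V_s · R2'/(R1 + R2') = 34.9 × 1.368/14.27 = 3.345 V.

V_out ≈ 3.35 V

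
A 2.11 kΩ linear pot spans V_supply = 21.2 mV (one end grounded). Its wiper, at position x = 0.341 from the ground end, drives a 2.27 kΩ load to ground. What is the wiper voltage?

The pot divides into 1.390 kΩ above the wiper and 0.7195 kΩ below.
R_L loads the lower segment: effective lower R = 0.5463 kΩ.
Then V_out = V_supply · 0.5463/(1.390 + 0.5463) = 5.980 mV.

V_out ≈ 5.98 mV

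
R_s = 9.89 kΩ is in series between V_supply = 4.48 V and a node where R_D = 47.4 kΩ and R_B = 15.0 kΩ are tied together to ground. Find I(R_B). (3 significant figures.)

Parallel bank: R_p = 1/(1/47.4 + 1/15.0) = 11.39 kΩ.
V_A by voltage divider: V_A = 4.48 × 11.39/(9.89 + 11.39) = 2.398 V.
Branch current I = V_A/R_B = 2.398/15.0 = 0.1599 mA.

I ≈ 0.160 mA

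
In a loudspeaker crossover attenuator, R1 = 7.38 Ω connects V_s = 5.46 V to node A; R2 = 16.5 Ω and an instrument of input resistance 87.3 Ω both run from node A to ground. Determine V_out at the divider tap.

V_out ≈ 3.56 V

R2 ‖ R_L = (16.5 × 87.3)/(16.5 + 87.3) = 13.88 Ω.
Then V_out = V_s · R2'/(R1 + R2') = 5.46 × 13.88/21.26 = 3.564 V.
(Unloaded it would be 3.77 V; the load pulls it down.)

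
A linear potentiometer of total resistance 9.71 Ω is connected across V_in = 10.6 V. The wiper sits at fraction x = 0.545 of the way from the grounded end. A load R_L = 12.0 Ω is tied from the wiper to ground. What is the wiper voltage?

V_out ≈ 4.81 V

The pot divides into 4.418 Ω above the wiper and 5.292 Ω below.
R_L loads the lower segment: effective lower R = 3.672 Ω.
Then V_out = V_in · 3.672/(4.418 + 3.672) = 4.812 V.
(Unloaded: V_out = x·V_in = 5.78 V.)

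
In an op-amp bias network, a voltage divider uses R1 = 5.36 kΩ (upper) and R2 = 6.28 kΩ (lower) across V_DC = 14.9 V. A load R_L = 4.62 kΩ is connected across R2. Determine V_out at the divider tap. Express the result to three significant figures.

V_out ≈ 4.94 V

R2 ‖ R_L = (6.28 × 4.62)/(6.28 + 4.62) = 2.662 kΩ.
Voltage divider with the loaded lower leg: V_out = 14.9 × 2.662/(5.36 + 2.662) = 14.9 × 0.3318 = 4.944 V.
(Unloaded it would be 8.04 V; the load pulls it down.)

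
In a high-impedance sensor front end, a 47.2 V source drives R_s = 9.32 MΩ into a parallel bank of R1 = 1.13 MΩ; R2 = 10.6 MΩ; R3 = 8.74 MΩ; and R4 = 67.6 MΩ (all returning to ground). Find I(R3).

I ≈ 0.477 µA

Combine the parallel branches: R_p = (1/1.13 + 1/10.6 + 1/8.74 + 1/67.6)⁻¹ = 0.9021 MΩ.
V_A by voltage divider: V_A = 47.2 × 0.9021/(9.32 + 0.9021) = 4.165 V.
Branch current I = V_A/R3 = 4.165/8.74 = 0.4766 µA.
(Equivalently: I_total = 4.617 µA, then current-divider fraction G_k/ΣG = 0.1032.)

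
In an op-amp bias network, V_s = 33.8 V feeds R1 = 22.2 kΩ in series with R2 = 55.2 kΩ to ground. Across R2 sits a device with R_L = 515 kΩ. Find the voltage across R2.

V_out ≈ 23.4 V

The load sits in parallel with R2, giving an effective lower resistance R2' = R2·R_L/(R2+R_L) = 49.86 kΩ.
Now apply the divider: V_out = 33.8 × 0.6919 = 23.39 V.
(Unloaded it would be 24.1 V; the load pulls it down.)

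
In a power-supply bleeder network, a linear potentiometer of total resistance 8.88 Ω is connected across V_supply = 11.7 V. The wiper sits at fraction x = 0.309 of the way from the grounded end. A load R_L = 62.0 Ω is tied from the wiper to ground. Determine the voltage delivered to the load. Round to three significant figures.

V_out ≈ 3.51 V

The pot divides into 6.136 Ω above the wiper and 2.744 Ω below.
Lower segment in parallel with the load: 2.744 ‖ 62.0 = 2.628 Ω.
Then V_out = V_supply · 2.628/(6.136 + 2.628) = 3.508 V.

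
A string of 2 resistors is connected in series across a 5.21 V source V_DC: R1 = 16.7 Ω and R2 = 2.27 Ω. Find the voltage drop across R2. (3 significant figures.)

V ≈ 0.623 V

Total series resistance ΣR = 16.7 + 2.27 = 18.97 Ω.
V = V_DC · R/ΣR = 5.21 × 0.1197 = 0.6234 V.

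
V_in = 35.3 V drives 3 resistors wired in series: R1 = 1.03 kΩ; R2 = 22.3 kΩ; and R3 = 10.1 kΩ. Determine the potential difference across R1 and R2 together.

V ≈ 24.6 V

Series total: ΣR = 1.03 + 22.3 + 10.1 = 33.43 kΩ.
R_{R1..R2} = 1.03 + 22.3 = 23.33 kΩ.
By the voltage-divider rule, V = 35.3 × 23.33/33.43 = 24.64 V.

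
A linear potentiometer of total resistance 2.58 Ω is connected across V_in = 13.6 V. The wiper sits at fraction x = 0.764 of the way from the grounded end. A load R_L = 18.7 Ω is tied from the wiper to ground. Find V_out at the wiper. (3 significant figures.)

The pot divides into 0.6089 Ω above the wiper and 1.971 Ω below.
R_L loads the lower segment: effective lower R = 1.783 Ω.
Loaded-divider output: V_out = 13.6 × 0.7455 = 10.14 V.
(Unloaded: V_out = x·V_in = 10.4 V.)

V_out ≈ 10.1 V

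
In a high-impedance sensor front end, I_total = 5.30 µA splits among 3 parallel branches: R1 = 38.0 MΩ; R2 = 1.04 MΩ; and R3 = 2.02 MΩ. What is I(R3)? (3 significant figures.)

I ≈ 1.77 µA

ΣG = 1/38.0 + 1/1.04 + 1/2.02 = 1.483.
Current divider: I(R3) = I_total · G_k/ΣG = 5.30 × (0.4950/1.483) = 5.30 × 0.3338 = 1.769 µA.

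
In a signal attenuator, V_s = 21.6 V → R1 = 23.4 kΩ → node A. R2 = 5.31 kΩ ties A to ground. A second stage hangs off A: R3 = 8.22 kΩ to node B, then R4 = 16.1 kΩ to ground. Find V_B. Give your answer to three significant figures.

Node A sees R2 in parallel with the series input of stage 2, R3 + R4 = 24.32 kΩ.
R2 ‖ (R3+R4) = 4.358 kΩ.
So V_A = 21.6 × 0.1570 = 3.391 V.
Stage 2 is unloaded, so V_B = V_A · R4/(R3+R4) = 3.391 × 16.1/24.32 = 2.245 V.

V_B ≈ 2.25 V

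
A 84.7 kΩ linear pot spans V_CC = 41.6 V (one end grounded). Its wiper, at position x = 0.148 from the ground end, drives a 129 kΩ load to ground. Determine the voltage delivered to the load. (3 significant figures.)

Lower segment x·R_p = 12.54 kΩ; upper segment (1−x)·R_p = 72.16 kΩ.
Lower segment in parallel with the load: 12.54 ‖ 129 = 11.43 kΩ.
Loaded-divider output: V_out = 41.6 × 0.1367 = 5.686 V.
(Unloaded: V_out = x·V_CC = 6.16 V.)

V_out ≈ 5.69 V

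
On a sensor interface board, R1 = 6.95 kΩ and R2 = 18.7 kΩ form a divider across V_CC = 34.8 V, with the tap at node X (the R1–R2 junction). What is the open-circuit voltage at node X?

With X open, the divider is unloaded: V_th = 34.8 × 18.7/25.65 = 25.37 V.

V_th ≈ 25.4 V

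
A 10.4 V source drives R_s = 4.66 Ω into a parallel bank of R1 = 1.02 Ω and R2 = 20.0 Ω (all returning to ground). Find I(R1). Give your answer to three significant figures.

I ≈ 1.76 A

Combine the parallel branches: R_p = (1/1.02 + 1/20.0)⁻¹ = 0.9705 Ω.
V_A = 10.4 × 0.9705/5.631 = 1.793 V.
I(R1) = V_A / R1 = 1.793/1.02 = 1.757 A.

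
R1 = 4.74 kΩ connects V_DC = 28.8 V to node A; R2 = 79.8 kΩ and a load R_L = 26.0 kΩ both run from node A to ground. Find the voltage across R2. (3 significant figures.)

First combine the lower leg with the load: R2 ‖ R_L = 19.61 kΩ.
Now apply the divider: V_out = 28.8 × 0.8053 = 23.19 V.

V_out ≈ 23.2 V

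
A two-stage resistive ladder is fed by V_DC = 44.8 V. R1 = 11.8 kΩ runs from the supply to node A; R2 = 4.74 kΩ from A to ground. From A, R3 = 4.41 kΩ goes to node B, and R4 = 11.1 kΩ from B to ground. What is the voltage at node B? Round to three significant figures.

V_B ≈ 7.54 V

Node A sees R2 in parallel with the series input of stage 2, R3 + R4 = 15.51 kΩ.
Effective lower resistance at A: R2 ‖ 15.51 = 3.630 kΩ.
First divider: V_A = V_DC · 3.630/(11.8 + 3.630) = 10.54 V.
Then the unloaded second divider: V_B = V_A × R4/(R3+R4) = 10.54 × 0.7157 = 7.544 V.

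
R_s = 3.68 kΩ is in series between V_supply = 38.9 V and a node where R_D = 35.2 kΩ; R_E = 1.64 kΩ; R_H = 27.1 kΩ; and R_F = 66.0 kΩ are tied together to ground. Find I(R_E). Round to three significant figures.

I ≈ 6.70 mA

Equivalent of the parallel group: R_p = 1.449 kΩ.
V_A = 38.9 × 1.449/5.129 = 10.99 V.
I(R_E) = V_A / R_E = 10.99/1.64 = 6.700 mA.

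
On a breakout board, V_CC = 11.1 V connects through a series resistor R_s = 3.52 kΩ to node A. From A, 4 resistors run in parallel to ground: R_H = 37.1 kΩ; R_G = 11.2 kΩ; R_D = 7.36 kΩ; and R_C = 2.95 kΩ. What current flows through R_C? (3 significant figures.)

I ≈ 1.22 mA

Equivalent of the parallel group: R_p = 1.692 kΩ.
Node voltage V_A = V_CC · R_p/(R_s + R_p) = 11.1 × 0.3246 = 3.603 V.
I(R_C) = V_A / R_C = 3.603/2.95 = 1.221 mA.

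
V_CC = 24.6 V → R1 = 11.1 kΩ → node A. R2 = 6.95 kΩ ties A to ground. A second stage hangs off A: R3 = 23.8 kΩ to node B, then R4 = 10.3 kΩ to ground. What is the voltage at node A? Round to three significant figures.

Node A sees R2 in parallel with the series input of stage 2, R3 + R4 = 34.10 kΩ.
R2 ‖ (R3+R4) = 5.773 kΩ.
So V_A = 24.6 × 0.3422 = 8.417 V.

V_A ≈ 8.42 V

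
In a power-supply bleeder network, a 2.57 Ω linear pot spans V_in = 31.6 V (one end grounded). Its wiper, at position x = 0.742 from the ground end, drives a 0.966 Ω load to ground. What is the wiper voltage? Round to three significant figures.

V_out ≈ 15.5 V

Split the track: R_lower = x·R_p = 1.907 Ω, R_upper = (1−x)·R_p = 0.6631 Ω.
Lower segment in parallel with the load: 1.907 ‖ 0.966 = 0.6412 Ω.
Then V_out = V_in · 0.6412/(0.6631 + 0.6412) = 15.54 V.
(Unloaded: V_out = x·V_in = 23.4 V.)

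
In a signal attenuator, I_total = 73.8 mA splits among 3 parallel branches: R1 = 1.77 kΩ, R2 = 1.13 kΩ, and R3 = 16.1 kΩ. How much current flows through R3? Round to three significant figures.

Conductances: ΣG = 1/1.77 + 1/1.13 + 1/16.1 = 1.512 (1/kΩ).
R3 takes the fraction G_k/ΣG = 0.06211/1.512 = 0.04108, so I = 73.8 × 0.04108 = 3.032 mA.

I ≈ 3.03 mA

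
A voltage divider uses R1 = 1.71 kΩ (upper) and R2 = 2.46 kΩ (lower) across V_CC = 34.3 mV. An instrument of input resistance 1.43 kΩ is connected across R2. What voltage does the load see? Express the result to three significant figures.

The load sits in parallel with R2, giving an effective lower resistance R2' = R2·R_L/(R2+R_L) = 0.9043 kΩ.
Now apply the divider: V_out = 34.3 × 0.3459 = 11.86 mV.

V_out ≈ 11.9 mV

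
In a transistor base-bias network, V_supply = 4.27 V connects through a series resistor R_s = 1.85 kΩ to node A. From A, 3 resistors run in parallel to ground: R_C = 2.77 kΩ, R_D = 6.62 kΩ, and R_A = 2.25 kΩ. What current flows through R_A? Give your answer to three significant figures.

I ≈ 0.685 mA

Combine the parallel branches: R_p = (1/2.77 + 1/6.62 + 1/2.25)⁻¹ = 1.045 kΩ.
V_A = 4.27 × 1.045/2.895 = 1.542 V.
I(R_A) = V_A / R_A = 1.542/2.25 = 0.6852 mA.
(Equivalently: I_total = 1.475 mA, then current-divider fraction G_k/ΣG = 0.4647.)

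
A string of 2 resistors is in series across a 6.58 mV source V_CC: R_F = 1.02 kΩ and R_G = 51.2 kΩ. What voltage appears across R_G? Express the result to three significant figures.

Total series resistance ΣR = 1.02 + 51.2 = 52.22 kΩ.
Voltage divider: V = V_CC · (51.20 / 52.22) = 6.58 × 0.9805 = 6.451 mV.

V ≈ 6.45 mV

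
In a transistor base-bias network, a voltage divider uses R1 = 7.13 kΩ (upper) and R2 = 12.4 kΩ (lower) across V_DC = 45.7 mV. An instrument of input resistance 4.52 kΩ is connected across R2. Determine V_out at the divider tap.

V_out ≈ 14.5 mV

The load sits in parallel with R2, giving an effective lower resistance R2' = R2·R_L/(R2+R_L) = 3.313 kΩ.
Voltage divider with the loaded lower leg: V_out = 45.7 × 3.313/(7.13 + 3.313) = 45.7 × 0.3172 = 14.50 mV.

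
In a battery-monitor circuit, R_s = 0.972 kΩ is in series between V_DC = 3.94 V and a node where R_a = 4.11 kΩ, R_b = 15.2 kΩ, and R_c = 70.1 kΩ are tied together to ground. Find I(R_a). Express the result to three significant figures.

I ≈ 0.729 mA

Equivalent of the parallel group: R_p = 3.092 kΩ.
Node voltage V_A = V_DC · R_p/(R_s + R_p) = 3.94 × 0.7609 = 2.998 V.
Branch current I = V_A/R_a = 2.998/4.11 = 0.7294 mA.
(Check via current divider: I_total = 0.9694 mA; share G_k/ΣG = 0.7524 → same result.)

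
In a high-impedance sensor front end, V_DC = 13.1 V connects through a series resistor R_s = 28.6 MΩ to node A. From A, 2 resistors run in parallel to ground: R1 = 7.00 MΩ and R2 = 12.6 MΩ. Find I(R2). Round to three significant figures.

Parallel bank: R_p = 1/(1/7.00 + 1/12.6) = 4.500 MΩ.
V_A = 13.1 × 4.500/33.10 = 1.781 V.
Branch current I = V_A/R2 = 1.781/12.6 = 0.1413 µA.

I ≈ 0.141 µA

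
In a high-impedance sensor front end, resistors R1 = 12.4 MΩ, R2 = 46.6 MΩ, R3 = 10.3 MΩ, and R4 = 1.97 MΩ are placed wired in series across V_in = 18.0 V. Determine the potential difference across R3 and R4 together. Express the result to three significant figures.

ΣR = 12.4 + 46.6 + 10.3 + 1.97 = 71.27 MΩ.
R_{R3..R4} = 10.3 + 1.97 = 12.27 MΩ.
Voltage divider: V = V_in · (12.27 / 71.27) = 18.0 × 0.1722 = 3.099 V.

V ≈ 3.10 V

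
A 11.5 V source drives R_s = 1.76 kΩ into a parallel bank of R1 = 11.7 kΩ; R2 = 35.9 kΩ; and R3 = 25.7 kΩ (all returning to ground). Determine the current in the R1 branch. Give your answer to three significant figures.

Equivalent of the parallel group: R_p = 6.569 kΩ.
V_A = 11.5 × 6.569/8.329 = 9.070 V.
I(R1) = V_A / R1 = 9.070/11.7 = 0.7752 mA.

I ≈ 0.775 mA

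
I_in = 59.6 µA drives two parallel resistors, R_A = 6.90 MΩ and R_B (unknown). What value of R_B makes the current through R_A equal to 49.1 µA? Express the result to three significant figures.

In a two-way split, I_A/I_in = R_B/(R_A + R_B).
With f = 0.8238, R_B = R_A · f/(1−f) = 6.90 × 4.676 = 32.27 MΩ.

R_B ≈ 32.3 MΩ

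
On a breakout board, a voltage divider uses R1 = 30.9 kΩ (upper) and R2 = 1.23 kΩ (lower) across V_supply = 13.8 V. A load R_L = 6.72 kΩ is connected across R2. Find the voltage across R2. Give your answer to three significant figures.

First combine the lower leg with the load: R2 ‖ R_L = 1.040 kΩ.
Then V_out = V_supply · R2'/(R1 + R2') = 13.8 × 1.040/31.94 = 0.4492 V.

V_out ≈ 0.449 V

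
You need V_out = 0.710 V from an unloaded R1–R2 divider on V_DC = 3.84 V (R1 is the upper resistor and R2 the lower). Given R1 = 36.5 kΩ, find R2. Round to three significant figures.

The divider ratio is R2/(R1+R2) = 0.710/3.84 = 0.1849.
Rearranging, R2 = R1·k/(1−k) = 36.5 × 0.2268 = 8.280 kΩ.

R2 ≈ 8.28 kΩ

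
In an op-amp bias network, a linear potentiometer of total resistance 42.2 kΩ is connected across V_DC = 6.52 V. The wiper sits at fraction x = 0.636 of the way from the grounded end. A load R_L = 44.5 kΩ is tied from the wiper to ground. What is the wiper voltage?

Lower segment x·R_p = 26.84 kΩ; upper segment (1−x)·R_p = 15.36 kΩ.
R_L loads the lower segment: effective lower R = 16.74 kΩ.
V_out = 6.52 × 16.74/(15.36 + 16.74) = 3.400 V.
(Unloaded: V_out = x·V_DC = 4.15 V.)

V_out ≈ 3.40 V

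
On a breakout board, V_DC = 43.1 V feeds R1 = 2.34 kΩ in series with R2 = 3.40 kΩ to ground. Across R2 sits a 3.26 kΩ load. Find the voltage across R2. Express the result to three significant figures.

R2 ‖ R_L = (3.40 × 3.26)/(3.40 + 3.26) = 1.664 kΩ.
Voltage divider with the loaded lower leg: V_out = 43.1 × 1.664/(2.34 + 1.664) = 43.1 × 0.4156 = 17.91 V.

V_out ≈ 17.9 V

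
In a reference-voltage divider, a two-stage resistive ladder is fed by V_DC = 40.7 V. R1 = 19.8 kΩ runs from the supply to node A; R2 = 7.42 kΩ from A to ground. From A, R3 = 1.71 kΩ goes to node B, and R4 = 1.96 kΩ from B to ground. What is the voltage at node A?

V_A ≈ 4.49 V

Looking into the second stage from A: R3 + R4 = 3.670 kΩ appears in parallel with R2.
Effective lower resistance at A: R2 ‖ 3.670 = 2.455 kΩ.
V_A = 40.7 × 2.455/(19.8 + 2.455) = 4.491 V.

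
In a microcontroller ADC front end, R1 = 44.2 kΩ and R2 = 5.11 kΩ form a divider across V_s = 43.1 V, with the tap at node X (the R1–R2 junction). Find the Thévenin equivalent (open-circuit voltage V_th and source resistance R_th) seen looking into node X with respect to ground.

V_th ≈ 4.47 V, R_th ≈ 4.58 kΩ

Open-circuit (no load on X): V_th = V_s · R2/(R1 + R2) = 43.1 × 5.11/(44.20 + 5.11) = 4.466 V.
Looking into X with the source shorted: R_th = R1·R2/(R1+R2) = 44.20 × 5.11/49.31 = 4.580 kΩ.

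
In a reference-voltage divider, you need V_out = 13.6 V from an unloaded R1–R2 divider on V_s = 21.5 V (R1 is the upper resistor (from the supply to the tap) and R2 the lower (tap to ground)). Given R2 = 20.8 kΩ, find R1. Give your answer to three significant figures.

The divider ratio is R2/(R1+R2) = 13.6/21.5 = 0.6326.
R1 = R2·(1/k − 1) = 20.8 × 0.5809 = 12.08 kΩ.

R1 ≈ 12.1 kΩ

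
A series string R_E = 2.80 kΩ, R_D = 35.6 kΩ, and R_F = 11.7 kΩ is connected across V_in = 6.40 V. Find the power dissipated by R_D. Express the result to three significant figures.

P ≈ 0.581 mW

The common current is I = 6.40/50.10 = 0.1277 mA.
P = I²R = 0.01632 × 35.6 = 0.5809 mW.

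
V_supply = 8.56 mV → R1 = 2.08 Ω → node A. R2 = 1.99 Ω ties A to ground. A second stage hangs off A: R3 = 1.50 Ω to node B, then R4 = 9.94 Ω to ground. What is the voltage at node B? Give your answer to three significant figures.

V_B ≈ 3.34 mV

Node A sees R2 in parallel with the series input of stage 2, R3 + R4 = 11.44 Ω.
Effective lower resistance at A: R2 ‖ 11.44 = 1.695 Ω.
V_A = 8.56 × 1.695/(2.08 + 1.695) = 3.844 mV.
Then the unloaded second divider: V_B = V_A × R4/(R3+R4) = 3.844 × 0.8689 = 3.340 mV.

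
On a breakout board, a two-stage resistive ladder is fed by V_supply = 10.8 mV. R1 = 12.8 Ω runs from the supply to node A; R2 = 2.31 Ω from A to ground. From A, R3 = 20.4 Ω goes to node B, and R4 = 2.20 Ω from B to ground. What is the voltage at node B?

V_B ≈ 0.148 mV

The second stage (R3 + R4 = 22.60 Ω) loads node A in parallel with R2.
R2 ‖ (R3+R4) = 2.096 Ω.
V_A = 10.8 × 2.096/(12.8 + 2.096) = 1.520 mV.
Then the unloaded second divider: V_B = V_A × R4/(R3+R4) = 1.520 × 0.09735 = 0.1479 mV.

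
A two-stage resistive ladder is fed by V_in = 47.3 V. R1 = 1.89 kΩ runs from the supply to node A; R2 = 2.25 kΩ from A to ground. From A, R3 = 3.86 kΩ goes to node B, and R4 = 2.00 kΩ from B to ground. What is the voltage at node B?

V_B ≈ 7.47 V

Node A sees R2 in parallel with the series input of stage 2, R3 + R4 = 5.860 kΩ.
Effective lower resistance at A: R2 ‖ 5.860 = 1.626 kΩ.
First divider: V_A = V_in · 1.626/(1.89 + 1.626) = 21.87 V.
Stage 2 is unloaded, so V_B = V_A · R4/(R3+R4) = 21.87 × 2.00/5.860 = 7.465 V.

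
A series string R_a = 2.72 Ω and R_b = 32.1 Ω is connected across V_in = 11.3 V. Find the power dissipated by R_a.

ΣR = 34.82 Ω → I = 11.3/34.82 = 0.3245 A.
P(R_a) = I²·R_a = (0.3245)² × 2.72 = 0.2865 W.

P ≈ 0.286 W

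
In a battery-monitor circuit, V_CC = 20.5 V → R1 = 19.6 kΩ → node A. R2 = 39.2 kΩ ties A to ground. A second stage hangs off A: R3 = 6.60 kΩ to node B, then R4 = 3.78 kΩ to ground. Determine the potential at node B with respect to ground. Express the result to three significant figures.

V_B ≈ 2.20 V

Looking into the second stage from A: R3 + R4 = 10.38 kΩ appears in parallel with R2.
R2 ‖ (R3+R4) = 8.207 kΩ.
So V_A = 20.5 × 0.2951 = 6.050 V.
V_B = V_A × 0.3642 = 2.203 V.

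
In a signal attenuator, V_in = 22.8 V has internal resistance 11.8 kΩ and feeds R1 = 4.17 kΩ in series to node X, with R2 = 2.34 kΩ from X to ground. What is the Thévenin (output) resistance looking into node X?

R_th ≈ 2.04 kΩ

R1' = 11.8 + 4.17 = 15.97 kΩ (source resistance + R1).
With V_in suppressed (replaced by a short), R_th = R1' ‖ R2 = (15.97 × 2.34)/(15.97 + 2.34) = 2.041 kΩ.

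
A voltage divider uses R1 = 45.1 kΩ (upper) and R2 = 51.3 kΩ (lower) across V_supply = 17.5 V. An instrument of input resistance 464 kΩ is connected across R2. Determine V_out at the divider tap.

V_out ≈ 8.85 V

The load sits in parallel with R2, giving an effective lower resistance R2' = R2·R_L/(R2+R_L) = 46.19 kΩ.
Then V_out = V_supply · R2'/(R1 + R2') = 17.5 × 46.19/91.29 = 8.855 V.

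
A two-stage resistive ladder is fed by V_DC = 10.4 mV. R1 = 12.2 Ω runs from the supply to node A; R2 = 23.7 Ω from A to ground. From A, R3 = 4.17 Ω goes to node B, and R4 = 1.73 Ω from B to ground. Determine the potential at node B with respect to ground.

V_B ≈ 0.851 mV

Node A sees R2 in parallel with the series input of stage 2, R3 + R4 = 5.900 Ω.
R2 ‖ (R3+R4) = 4.724 Ω.
First divider: V_A = V_DC · 4.724/(12.2 + 4.724) = 2.903 mV.
Stage 2 is unloaded, so V_B = V_A · R4/(R3+R4) = 2.903 × 1.73/5.900 = 0.8512 mV.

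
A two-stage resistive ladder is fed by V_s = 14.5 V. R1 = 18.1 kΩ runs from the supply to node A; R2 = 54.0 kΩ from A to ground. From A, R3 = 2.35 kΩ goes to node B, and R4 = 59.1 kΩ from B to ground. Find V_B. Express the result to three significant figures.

Looking into the second stage from A: R3 + R4 = 61.45 kΩ appears in parallel with R2.
R2 ‖ (R3+R4) = 28.74 kΩ.
First divider: V_A = V_s · 28.74/(18.1 + 28.74) = 8.897 V.
V_B = V_A × 0.9618 = 8.557 V.

V_B ≈ 8.56 V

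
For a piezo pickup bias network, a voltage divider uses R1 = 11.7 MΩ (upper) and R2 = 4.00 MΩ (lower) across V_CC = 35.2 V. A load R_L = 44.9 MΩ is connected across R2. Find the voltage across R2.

V_out ≈ 8.41 V

R2 ‖ R_L = (4.00 × 44.9)/(4.00 + 44.9) = 3.673 MΩ.
Now apply the divider: V_out = 35.2 × 0.2389 = 8.410 V.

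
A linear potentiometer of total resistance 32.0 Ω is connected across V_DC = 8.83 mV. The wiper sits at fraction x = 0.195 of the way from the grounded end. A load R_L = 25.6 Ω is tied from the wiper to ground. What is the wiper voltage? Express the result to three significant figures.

Split the track: R_lower = x·R_p = 6.240 Ω, R_upper = (1−x)·R_p = 25.76 Ω.
Lower segment in parallel with the load: 6.240 ‖ 25.6 = 5.017 Ω.
V_out = 8.83 × 5.017/(25.76 + 5.017) = 1.439 mV.

V_out ≈ 1.44 mV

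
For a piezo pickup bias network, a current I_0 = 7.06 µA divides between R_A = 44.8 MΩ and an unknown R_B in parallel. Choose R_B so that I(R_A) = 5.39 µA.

In a two-way split, I_A/I_0 = R_B/(R_A + R_B).
With f = 0.7635, R_B = R_A · f/(1−f) = 44.8 × 3.228 = 144.6 MΩ.

R_B ≈ 145 MΩ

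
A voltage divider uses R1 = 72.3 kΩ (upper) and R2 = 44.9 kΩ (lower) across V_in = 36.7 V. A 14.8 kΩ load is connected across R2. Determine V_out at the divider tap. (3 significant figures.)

V_out ≈ 4.90 V

The load sits in parallel with R2, giving an effective lower resistance R2' = R2·R_L/(R2+R_L) = 11.13 kΩ.
Voltage divider with the loaded lower leg: V_out = 36.7 × 11.13/(72.3 + 11.13) = 36.7 × 0.1334 = 4.896 V.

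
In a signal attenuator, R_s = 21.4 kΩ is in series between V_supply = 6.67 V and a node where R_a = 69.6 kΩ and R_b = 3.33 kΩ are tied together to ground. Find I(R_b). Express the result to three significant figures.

Combine the parallel branches: R_p = (1/69.6 + 1/3.33)⁻¹ = 3.178 kΩ.
V_A = 6.67 × 3.178/24.58 = 0.8624 V.
I(R_b) = V_A / R_b = 0.8624/3.33 = 0.2590 mA.
(Check via current divider: I_total = 0.2714 mA; share G_k/ΣG = 0.9543 → same result.)

I ≈ 0.259 mA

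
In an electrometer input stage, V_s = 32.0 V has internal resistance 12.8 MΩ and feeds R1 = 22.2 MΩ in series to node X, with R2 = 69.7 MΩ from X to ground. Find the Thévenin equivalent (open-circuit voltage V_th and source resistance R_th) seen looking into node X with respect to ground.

V_th ≈ 21.3 V, R_th ≈ 23.3 MΩ

R1' = 12.8 + 22.2 = 35.00 MΩ (source resistance + R1).
With X open, the divider is unloaded: V_th = 32.0 × 69.7/104.7 = 21.30 V.
Looking into X with the source shorted: R_th = R1'·R2/(R1'+R2) = 35.00 × 69.7/104.7 = 23.30 MΩ.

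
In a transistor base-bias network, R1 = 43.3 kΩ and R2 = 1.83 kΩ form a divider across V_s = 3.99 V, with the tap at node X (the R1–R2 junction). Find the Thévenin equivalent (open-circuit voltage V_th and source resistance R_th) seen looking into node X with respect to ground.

With X open, the divider is unloaded: V_th = 3.99 × 1.83/45.13 = 0.1618 V.
Looking into X with the source shorted: R_th = R1·R2/(R1+R2) = 43.30 × 1.83/45.13 = 1.756 kΩ.

V_th ≈ 0.162 V, R_th ≈ 1.76 kΩ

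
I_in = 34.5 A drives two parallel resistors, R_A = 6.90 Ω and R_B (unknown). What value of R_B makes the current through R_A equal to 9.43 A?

R_B ≈ 2.60 Ω

In a two-way split, I_A/I_in = R_B/(R_A + R_B).
9.43/34.5 = R_B/(R_A + R_B) → R_B = R_A · (0.2733)/(1 − 0.2733) = 6.90 × 0.3761 = 2.595 Ω.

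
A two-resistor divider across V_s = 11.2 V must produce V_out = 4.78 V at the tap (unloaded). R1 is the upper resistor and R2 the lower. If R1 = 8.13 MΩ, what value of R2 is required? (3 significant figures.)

R2 ≈ 6.05 MΩ

Required fraction k = V_out/V_s = 0.4268.
Rearranging, R2 = R1·k/(1−k) = 8.13 × 0.7445 = 6.053 MΩ.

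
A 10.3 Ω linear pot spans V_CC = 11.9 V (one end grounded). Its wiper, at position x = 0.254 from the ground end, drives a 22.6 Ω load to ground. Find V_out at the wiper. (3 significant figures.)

V_out ≈ 2.78 V

Lower segment x·R_p = 2.616 Ω; upper segment (1−x)·R_p = 7.684 Ω.
Lower segment in parallel with the load: 2.616 ‖ 22.6 = 2.345 Ω.
Loaded-divider output: V_out = 11.9 × 0.2338 = 2.782 V.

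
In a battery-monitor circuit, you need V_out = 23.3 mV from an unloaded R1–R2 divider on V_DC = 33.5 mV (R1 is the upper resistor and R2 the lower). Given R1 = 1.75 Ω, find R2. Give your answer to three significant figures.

R2 ≈ 4.00 Ω

V_out/V_DC = R2/(R1+R2) = 0.6955.
Rearranging, R2 = R1·k/(1−k) = 1.75 × 2.284 = 3.998 Ω.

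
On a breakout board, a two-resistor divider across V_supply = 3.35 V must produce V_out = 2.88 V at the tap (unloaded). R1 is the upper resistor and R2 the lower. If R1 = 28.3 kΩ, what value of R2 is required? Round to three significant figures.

R2 ≈ 173 kΩ

The divider ratio is R2/(R1+R2) = 2.88/3.35 = 0.8597.
R2 = R1 · 0.8597/(1 − 0.8597) = 173.4 kΩ.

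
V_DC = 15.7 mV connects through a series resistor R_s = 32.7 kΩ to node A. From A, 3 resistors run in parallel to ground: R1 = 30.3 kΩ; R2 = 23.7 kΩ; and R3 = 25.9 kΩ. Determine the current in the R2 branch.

Combine the parallel branches: R_p = (1/30.3 + 1/23.7 + 1/25.9)⁻¹ = 8.787 kΩ.
V_A by voltage divider: V_A = 15.7 × 8.787/(32.7 + 8.787) = 3.325 mV.
Branch current I = V_A/R2 = 3.325/23.7 = 0.1403 µA.

I ≈ 0.140 µA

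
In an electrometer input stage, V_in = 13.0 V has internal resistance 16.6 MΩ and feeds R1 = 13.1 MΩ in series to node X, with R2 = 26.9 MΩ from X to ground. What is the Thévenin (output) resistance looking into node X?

R1' = 16.6 + 13.1 = 29.70 MΩ (source resistance + R1).
Zeroing V_in shorts the top of R1' to ground, so R_th = R1' ‖ R2 = 14.12 MΩ.

R_th ≈ 14.1 MΩ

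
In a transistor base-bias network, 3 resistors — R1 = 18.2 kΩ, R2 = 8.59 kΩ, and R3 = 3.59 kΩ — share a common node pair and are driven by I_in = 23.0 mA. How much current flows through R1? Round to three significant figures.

Conductances: ΣG = 1/18.2 + 1/8.59 + 1/3.59 = 0.4499 (1/kΩ).
Current divider: I(R1) = I_in · G_k/ΣG = 23.0 × (0.05495/0.4499) = 23.0 × 0.1221 = 2.809 mA.

I ≈ 2.81 mA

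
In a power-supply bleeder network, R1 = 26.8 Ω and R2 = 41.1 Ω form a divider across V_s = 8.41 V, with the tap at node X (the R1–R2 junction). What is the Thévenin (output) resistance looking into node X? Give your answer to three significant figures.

R_th ≈ 16.2 Ω

Zeroing V_s shorts the top of R1 to ground, so R_th = R1 ‖ R2 = 16.22 Ω.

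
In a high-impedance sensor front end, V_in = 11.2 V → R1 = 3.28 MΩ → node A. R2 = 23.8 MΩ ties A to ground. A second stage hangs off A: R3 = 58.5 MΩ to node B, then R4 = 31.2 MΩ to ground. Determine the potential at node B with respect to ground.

V_B ≈ 3.32 V

The second stage (R3 + R4 = 89.70 MΩ) loads node A in parallel with R2.
Effective lower resistance at A: R2 ‖ 89.70 = 18.81 MΩ.
V_A = 11.2 × 18.81/(3.28 + 18.81) = 9.537 V.
V_B = V_A × 0.3478 = 3.317 V.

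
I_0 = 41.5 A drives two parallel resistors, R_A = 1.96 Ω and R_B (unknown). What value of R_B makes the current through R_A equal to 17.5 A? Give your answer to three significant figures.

R_B ≈ 1.43 Ω

In a two-way split, I_A/I_0 = R_B/(R_A + R_B).
17.5/41.5 = R_B/(R_A + R_B) → R_B = R_A · (0.4217)/(1 − 0.4217) = 1.96 × 0.7292 = 1.429 Ω.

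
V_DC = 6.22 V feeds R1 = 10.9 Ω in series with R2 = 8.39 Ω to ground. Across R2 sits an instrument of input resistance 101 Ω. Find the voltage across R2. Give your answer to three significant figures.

V_out ≈ 2.58 V

R2 ‖ R_L = (8.39 × 101)/(8.39 + 101) = 7.747 Ω.
Then V_out = V_DC · R2'/(R1 + R2') = 6.22 × 7.747/18.65 = 2.584 V.
(Unloaded it would be 2.71 V; the load pulls it down.)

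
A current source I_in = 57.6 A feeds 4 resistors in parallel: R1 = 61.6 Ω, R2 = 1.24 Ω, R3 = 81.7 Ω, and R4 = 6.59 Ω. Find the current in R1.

Total conductance ΣG = 1/61.6 + 1/1.24 + 1/81.7 + 1/6.59 = 0.9867 (units of 1/Ω).
R1 takes the fraction G_k/ΣG = 0.01623/0.9867 = 0.01645, so I = 57.6 × 0.01645 = 0.9477 A.

I ≈ 0.948 A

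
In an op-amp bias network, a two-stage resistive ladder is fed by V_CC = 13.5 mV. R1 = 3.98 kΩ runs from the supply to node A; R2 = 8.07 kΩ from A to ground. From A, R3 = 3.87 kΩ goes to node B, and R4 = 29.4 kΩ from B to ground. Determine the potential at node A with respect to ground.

V_A ≈ 8.37 mV

Node A sees R2 in parallel with the series input of stage 2, R3 + R4 = 33.27 kΩ.
Effective lower resistance at A: R2 ‖ 33.27 = 6.495 kΩ.
First divider: V_A = V_CC · 6.495/(3.98 + 6.495) = 8.370 mV.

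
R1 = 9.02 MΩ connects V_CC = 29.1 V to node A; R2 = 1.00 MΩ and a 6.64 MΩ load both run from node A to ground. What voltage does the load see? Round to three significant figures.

R2 ‖ R_L = (1.00 × 6.64)/(1.00 + 6.64) = 0.8691 MΩ.
Then V_out = V_CC · R2'/(R1 + R2') = 29.1 × 0.8691/9.889 = 2.557 V.

V_out ≈ 2.56 V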